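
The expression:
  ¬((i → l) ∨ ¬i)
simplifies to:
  i ∧ ¬l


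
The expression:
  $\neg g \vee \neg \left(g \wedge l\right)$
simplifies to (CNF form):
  $\neg g \vee \neg l$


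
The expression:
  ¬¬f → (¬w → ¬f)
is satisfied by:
  {w: True, f: False}
  {f: False, w: False}
  {f: True, w: True}


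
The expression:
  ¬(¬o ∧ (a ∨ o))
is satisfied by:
  {o: True, a: False}
  {a: False, o: False}
  {a: True, o: True}


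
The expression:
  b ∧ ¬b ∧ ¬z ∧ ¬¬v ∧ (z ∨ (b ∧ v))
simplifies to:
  False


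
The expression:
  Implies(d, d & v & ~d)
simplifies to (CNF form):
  ~d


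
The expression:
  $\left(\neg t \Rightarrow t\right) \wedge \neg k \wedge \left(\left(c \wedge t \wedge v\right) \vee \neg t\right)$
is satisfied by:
  {t: True, c: True, v: True, k: False}


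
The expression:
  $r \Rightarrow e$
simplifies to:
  $e \vee \neg r$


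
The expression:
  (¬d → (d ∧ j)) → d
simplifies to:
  True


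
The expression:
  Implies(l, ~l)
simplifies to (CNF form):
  ~l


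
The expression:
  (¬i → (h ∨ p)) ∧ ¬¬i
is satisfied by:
  {i: True}


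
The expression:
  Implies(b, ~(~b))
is always true.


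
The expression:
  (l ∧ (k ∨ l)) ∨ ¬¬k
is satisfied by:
  {k: True, l: True}
  {k: True, l: False}
  {l: True, k: False}


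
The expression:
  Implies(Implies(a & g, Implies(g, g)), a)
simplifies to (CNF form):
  a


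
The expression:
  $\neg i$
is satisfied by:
  {i: False}


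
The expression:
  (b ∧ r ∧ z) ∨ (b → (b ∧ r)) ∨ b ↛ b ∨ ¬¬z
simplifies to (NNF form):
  r ∨ z ∨ ¬b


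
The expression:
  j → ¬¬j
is always true.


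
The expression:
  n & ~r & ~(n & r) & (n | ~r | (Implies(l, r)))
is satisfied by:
  {n: True, r: False}


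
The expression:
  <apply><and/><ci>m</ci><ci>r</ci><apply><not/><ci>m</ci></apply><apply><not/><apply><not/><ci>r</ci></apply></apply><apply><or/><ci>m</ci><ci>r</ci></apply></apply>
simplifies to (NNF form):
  <false/>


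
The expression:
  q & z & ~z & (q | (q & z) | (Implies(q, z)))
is never true.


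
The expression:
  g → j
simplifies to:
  j ∨ ¬g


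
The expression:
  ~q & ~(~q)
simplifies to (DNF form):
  False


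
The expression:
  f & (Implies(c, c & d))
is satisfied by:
  {d: True, f: True, c: False}
  {f: True, c: False, d: False}
  {d: True, c: True, f: True}


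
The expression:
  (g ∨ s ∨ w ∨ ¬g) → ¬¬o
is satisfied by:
  {o: True}


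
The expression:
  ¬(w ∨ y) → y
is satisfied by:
  {y: True, w: True}
  {y: True, w: False}
  {w: True, y: False}


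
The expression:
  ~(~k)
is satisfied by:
  {k: True}


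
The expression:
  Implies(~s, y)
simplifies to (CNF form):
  s | y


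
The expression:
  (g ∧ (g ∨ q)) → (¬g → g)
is always true.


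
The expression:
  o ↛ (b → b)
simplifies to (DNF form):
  False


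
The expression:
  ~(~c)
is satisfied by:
  {c: True}


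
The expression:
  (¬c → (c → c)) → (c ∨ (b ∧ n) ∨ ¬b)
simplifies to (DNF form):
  c ∨ n ∨ ¬b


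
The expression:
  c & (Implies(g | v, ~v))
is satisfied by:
  {c: True, v: False}


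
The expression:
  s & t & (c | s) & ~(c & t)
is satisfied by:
  {t: True, s: True, c: False}


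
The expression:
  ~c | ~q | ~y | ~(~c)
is always true.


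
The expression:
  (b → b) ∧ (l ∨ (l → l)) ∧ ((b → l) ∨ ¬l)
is always true.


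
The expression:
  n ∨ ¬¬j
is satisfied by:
  {n: True, j: True}
  {n: True, j: False}
  {j: True, n: False}


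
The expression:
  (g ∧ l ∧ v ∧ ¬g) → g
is always true.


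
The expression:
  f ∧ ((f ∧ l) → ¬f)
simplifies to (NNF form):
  f ∧ ¬l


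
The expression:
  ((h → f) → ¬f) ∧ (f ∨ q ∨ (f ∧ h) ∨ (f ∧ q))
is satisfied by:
  {q: True, f: False}


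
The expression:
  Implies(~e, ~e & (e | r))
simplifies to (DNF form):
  e | r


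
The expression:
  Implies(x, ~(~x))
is always true.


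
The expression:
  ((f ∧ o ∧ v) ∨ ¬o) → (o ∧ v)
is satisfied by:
  {o: True}


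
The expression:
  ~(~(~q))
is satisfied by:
  {q: False}


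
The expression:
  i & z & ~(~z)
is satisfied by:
  {z: True, i: True}


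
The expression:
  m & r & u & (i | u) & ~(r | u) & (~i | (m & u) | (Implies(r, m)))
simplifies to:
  False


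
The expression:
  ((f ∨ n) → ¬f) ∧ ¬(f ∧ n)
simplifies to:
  ¬f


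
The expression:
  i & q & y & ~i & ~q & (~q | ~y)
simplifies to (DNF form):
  False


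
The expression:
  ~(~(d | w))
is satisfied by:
  {d: True, w: True}
  {d: True, w: False}
  {w: True, d: False}


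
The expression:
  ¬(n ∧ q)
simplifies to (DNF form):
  ¬n ∨ ¬q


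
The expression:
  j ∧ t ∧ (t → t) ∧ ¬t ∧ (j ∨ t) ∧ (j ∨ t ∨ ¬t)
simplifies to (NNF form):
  False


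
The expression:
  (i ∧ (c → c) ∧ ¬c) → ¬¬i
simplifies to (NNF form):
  True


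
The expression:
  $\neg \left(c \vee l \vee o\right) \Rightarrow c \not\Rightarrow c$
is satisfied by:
  {c: True, o: True, l: True}
  {c: True, o: True, l: False}
  {c: True, l: True, o: False}
  {c: True, l: False, o: False}
  {o: True, l: True, c: False}
  {o: True, l: False, c: False}
  {l: True, o: False, c: False}


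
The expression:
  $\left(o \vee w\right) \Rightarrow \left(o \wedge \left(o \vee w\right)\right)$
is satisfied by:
  {o: True, w: False}
  {w: False, o: False}
  {w: True, o: True}


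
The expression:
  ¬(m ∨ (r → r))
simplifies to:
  False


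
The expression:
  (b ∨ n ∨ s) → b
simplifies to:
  b ∨ (¬n ∧ ¬s)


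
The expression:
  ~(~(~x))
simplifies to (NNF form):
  ~x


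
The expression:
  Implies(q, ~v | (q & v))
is always true.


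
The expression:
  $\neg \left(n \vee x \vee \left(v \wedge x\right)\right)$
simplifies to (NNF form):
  $\neg n \wedge \neg x$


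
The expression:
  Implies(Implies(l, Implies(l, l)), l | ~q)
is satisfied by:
  {l: True, q: False}
  {q: False, l: False}
  {q: True, l: True}


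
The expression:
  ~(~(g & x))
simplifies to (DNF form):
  g & x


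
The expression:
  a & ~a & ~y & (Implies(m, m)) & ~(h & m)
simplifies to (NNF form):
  False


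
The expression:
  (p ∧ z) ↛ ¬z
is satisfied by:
  {z: True, p: True}


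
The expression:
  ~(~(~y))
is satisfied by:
  {y: False}


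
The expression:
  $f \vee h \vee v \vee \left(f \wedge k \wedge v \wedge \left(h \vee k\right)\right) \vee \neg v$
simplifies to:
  $\text{True}$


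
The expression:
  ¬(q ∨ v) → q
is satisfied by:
  {q: True, v: True}
  {q: True, v: False}
  {v: True, q: False}


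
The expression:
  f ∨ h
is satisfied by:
  {h: True, f: True}
  {h: True, f: False}
  {f: True, h: False}


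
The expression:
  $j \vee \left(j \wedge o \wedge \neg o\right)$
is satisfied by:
  {j: True}


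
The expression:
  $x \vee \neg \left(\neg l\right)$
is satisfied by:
  {x: True, l: True}
  {x: True, l: False}
  {l: True, x: False}


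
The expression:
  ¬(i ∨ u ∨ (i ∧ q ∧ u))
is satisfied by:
  {u: False, i: False}


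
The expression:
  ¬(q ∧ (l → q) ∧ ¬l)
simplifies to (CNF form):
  l ∨ ¬q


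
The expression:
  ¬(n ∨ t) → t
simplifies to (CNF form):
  n ∨ t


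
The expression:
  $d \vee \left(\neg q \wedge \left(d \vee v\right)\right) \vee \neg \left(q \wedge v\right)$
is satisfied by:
  {d: True, v: False, q: False}
  {v: False, q: False, d: False}
  {d: True, q: True, v: False}
  {q: True, v: False, d: False}
  {d: True, v: True, q: False}
  {v: True, d: False, q: False}
  {d: True, q: True, v: True}


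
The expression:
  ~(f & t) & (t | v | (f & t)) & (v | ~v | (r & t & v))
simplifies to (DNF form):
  (t & ~f) | (v & ~t)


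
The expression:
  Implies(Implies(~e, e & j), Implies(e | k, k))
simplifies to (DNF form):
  k | ~e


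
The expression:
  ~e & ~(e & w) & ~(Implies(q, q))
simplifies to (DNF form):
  False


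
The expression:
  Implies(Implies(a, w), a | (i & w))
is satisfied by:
  {a: True, w: True, i: True}
  {a: True, w: True, i: False}
  {a: True, i: True, w: False}
  {a: True, i: False, w: False}
  {w: True, i: True, a: False}


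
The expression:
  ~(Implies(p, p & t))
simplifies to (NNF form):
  p & ~t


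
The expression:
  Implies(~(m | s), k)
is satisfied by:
  {k: True, m: True, s: True}
  {k: True, m: True, s: False}
  {k: True, s: True, m: False}
  {k: True, s: False, m: False}
  {m: True, s: True, k: False}
  {m: True, s: False, k: False}
  {s: True, m: False, k: False}


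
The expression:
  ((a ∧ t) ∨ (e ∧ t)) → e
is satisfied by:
  {e: True, t: False, a: False}
  {e: False, t: False, a: False}
  {a: True, e: True, t: False}
  {a: True, e: False, t: False}
  {t: True, e: True, a: False}
  {t: True, e: False, a: False}
  {t: True, a: True, e: True}


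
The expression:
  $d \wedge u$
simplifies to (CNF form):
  $d \wedge u$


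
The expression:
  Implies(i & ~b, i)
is always true.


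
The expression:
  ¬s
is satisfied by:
  {s: False}


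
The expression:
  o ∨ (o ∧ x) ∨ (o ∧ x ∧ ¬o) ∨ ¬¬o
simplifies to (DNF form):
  o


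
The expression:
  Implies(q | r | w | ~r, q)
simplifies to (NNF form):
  q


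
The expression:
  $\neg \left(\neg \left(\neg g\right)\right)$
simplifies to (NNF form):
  $\neg g$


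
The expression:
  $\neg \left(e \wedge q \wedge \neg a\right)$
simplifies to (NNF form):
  $a \vee \neg e \vee \neg q$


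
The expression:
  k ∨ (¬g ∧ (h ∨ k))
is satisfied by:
  {k: True, h: True, g: False}
  {k: True, h: False, g: False}
  {k: True, g: True, h: True}
  {k: True, g: True, h: False}
  {h: True, g: False, k: False}


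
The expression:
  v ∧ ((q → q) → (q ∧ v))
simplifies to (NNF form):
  q ∧ v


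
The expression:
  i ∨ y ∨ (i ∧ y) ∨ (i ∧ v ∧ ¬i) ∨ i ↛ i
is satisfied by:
  {i: True, y: True}
  {i: True, y: False}
  {y: True, i: False}


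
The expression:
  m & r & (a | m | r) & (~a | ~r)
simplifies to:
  m & r & ~a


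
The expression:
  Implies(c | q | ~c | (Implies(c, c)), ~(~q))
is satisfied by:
  {q: True}


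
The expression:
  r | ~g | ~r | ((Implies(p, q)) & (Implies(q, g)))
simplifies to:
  True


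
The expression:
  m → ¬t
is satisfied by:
  {m: False, t: False}
  {t: True, m: False}
  {m: True, t: False}


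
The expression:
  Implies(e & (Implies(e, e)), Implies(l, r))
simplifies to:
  r | ~e | ~l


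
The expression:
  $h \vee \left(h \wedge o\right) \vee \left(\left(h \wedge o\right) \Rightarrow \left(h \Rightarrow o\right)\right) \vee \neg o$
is always true.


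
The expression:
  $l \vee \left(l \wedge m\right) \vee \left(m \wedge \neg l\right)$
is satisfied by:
  {m: True, l: True}
  {m: True, l: False}
  {l: True, m: False}


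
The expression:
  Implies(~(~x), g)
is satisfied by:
  {g: True, x: False}
  {x: False, g: False}
  {x: True, g: True}


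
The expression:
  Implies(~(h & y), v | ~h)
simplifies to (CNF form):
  v | y | ~h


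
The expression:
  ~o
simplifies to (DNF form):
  ~o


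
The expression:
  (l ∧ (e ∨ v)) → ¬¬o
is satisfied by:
  {o: True, e: False, l: False, v: False}
  {o: True, v: True, e: False, l: False}
  {o: True, e: True, l: False, v: False}
  {o: True, v: True, e: True, l: False}
  {v: False, e: False, l: False, o: False}
  {v: True, e: False, l: False, o: False}
  {e: True, v: False, l: False, o: False}
  {v: True, e: True, l: False, o: False}
  {l: True, o: True, v: False, e: False}
  {v: True, l: True, o: True, e: False}
  {l: True, o: True, e: True, v: False}
  {v: True, l: True, o: True, e: True}
  {l: True, o: False, e: False, v: False}


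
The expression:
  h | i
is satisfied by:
  {i: True, h: True}
  {i: True, h: False}
  {h: True, i: False}


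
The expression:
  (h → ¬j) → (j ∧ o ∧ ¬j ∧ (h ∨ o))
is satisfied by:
  {h: True, j: True}


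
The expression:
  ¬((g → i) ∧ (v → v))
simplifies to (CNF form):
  g ∧ ¬i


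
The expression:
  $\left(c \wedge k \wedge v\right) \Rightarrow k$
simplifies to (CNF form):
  $\text{True}$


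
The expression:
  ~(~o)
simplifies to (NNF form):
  o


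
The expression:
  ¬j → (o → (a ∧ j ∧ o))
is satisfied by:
  {j: True, o: False}
  {o: False, j: False}
  {o: True, j: True}


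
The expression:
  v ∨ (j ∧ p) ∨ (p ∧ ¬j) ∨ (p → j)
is always true.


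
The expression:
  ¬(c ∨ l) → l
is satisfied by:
  {c: True, l: True}
  {c: True, l: False}
  {l: True, c: False}


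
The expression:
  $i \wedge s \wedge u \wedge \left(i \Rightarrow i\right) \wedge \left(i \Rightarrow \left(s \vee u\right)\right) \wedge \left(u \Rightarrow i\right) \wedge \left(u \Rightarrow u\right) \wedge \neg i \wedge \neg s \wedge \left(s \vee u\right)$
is never true.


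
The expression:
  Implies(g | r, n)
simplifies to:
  n | (~g & ~r)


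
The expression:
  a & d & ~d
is never true.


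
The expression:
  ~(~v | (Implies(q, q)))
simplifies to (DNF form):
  False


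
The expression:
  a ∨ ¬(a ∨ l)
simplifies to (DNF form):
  a ∨ ¬l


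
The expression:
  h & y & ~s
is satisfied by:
  {h: True, y: True, s: False}


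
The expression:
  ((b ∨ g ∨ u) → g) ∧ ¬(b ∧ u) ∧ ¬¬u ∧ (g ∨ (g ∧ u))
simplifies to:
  g ∧ u ∧ ¬b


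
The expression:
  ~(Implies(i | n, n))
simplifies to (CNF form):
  i & ~n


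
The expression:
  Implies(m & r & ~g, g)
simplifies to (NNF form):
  g | ~m | ~r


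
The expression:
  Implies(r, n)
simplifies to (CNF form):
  n | ~r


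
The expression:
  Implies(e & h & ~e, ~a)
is always true.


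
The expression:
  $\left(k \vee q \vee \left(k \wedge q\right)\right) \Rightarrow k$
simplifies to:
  $k \vee \neg q$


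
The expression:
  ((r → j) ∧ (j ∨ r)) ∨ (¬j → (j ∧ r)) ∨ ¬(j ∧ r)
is always true.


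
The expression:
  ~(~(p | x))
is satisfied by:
  {x: True, p: True}
  {x: True, p: False}
  {p: True, x: False}


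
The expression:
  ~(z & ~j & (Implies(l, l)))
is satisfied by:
  {j: True, z: False}
  {z: False, j: False}
  {z: True, j: True}


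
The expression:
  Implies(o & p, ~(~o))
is always true.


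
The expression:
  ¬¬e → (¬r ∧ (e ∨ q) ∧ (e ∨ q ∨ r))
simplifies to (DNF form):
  ¬e ∨ ¬r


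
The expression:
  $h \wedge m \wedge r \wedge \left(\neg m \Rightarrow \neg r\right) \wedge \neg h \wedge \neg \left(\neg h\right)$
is never true.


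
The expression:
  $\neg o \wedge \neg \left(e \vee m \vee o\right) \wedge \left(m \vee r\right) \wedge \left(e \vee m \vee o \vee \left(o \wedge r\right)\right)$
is never true.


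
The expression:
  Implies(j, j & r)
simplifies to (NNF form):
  r | ~j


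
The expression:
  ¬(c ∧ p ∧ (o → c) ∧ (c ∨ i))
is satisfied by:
  {p: False, c: False}
  {c: True, p: False}
  {p: True, c: False}


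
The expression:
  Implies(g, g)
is always true.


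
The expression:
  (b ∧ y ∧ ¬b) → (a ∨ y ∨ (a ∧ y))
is always true.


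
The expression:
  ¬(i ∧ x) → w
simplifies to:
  w ∨ (i ∧ x)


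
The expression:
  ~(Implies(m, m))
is never true.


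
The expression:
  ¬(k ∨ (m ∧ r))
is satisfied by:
  {m: False, k: False, r: False}
  {r: True, m: False, k: False}
  {m: True, r: False, k: False}


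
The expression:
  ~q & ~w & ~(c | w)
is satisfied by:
  {q: False, w: False, c: False}


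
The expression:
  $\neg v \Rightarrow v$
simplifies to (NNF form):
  $v$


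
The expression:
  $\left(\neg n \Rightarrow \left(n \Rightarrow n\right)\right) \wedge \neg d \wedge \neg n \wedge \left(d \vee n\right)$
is never true.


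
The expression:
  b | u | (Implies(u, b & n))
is always true.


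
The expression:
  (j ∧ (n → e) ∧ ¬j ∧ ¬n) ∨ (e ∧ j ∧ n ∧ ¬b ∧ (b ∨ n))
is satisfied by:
  {j: True, e: True, n: True, b: False}


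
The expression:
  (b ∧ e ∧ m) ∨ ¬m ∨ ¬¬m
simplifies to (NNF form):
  True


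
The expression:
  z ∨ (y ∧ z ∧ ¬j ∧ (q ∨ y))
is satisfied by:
  {z: True}


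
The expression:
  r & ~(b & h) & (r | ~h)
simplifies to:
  r & (~b | ~h)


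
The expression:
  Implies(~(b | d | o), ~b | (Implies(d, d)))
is always true.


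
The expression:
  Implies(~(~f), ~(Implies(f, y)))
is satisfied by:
  {y: False, f: False}
  {f: True, y: False}
  {y: True, f: False}


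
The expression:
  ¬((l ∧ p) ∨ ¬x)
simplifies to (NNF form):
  x ∧ (¬l ∨ ¬p)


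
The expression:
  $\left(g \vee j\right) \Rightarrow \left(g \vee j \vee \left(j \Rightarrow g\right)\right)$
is always true.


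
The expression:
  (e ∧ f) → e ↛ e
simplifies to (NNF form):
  ¬e ∨ ¬f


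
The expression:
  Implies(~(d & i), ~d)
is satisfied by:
  {i: True, d: False}
  {d: False, i: False}
  {d: True, i: True}


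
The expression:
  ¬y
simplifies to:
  ¬y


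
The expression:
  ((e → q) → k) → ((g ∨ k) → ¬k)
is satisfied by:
  {k: False}


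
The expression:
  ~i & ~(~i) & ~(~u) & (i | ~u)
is never true.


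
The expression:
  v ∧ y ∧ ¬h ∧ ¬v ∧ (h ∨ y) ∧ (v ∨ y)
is never true.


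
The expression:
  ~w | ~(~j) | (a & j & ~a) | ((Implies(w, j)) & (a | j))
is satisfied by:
  {j: True, w: False}
  {w: False, j: False}
  {w: True, j: True}


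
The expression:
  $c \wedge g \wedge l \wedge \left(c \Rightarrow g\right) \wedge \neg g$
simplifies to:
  $\text{False}$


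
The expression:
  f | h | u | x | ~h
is always true.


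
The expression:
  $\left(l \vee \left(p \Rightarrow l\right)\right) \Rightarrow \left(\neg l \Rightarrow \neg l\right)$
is always true.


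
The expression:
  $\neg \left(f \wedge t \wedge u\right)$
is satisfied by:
  {u: False, t: False, f: False}
  {f: True, u: False, t: False}
  {t: True, u: False, f: False}
  {f: True, t: True, u: False}
  {u: True, f: False, t: False}
  {f: True, u: True, t: False}
  {t: True, u: True, f: False}


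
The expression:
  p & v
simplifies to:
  p & v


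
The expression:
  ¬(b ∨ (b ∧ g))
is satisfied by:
  {b: False}


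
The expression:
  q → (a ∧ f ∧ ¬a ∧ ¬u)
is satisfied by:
  {q: False}


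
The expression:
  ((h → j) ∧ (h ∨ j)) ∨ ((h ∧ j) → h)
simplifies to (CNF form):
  True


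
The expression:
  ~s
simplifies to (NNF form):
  ~s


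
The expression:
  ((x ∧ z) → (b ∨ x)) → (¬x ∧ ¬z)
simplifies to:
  ¬x ∧ ¬z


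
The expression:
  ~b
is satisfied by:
  {b: False}


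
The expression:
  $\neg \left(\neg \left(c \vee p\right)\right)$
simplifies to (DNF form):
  $c \vee p$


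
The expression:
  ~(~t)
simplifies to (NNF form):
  t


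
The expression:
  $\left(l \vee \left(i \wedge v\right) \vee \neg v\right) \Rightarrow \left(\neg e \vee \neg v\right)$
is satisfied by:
  {i: False, l: False, v: False, e: False}
  {l: True, e: False, i: False, v: False}
  {i: True, e: False, l: False, v: False}
  {l: True, i: True, e: False, v: False}
  {e: True, i: False, l: False, v: False}
  {e: True, l: True, i: False, v: False}
  {e: True, i: True, l: False, v: False}
  {e: True, l: True, i: True, v: False}
  {v: True, e: False, i: False, l: False}
  {v: True, l: True, e: False, i: False}
  {v: True, i: True, e: False, l: False}
  {v: True, l: True, i: True, e: False}
  {v: True, e: True, i: False, l: False}


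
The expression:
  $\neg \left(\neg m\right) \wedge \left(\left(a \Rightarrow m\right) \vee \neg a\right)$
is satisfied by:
  {m: True}


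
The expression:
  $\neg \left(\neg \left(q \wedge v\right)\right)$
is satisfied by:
  {q: True, v: True}


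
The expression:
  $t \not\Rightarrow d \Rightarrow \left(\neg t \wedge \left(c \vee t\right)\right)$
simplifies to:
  $d \vee \neg t$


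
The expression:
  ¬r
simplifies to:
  ¬r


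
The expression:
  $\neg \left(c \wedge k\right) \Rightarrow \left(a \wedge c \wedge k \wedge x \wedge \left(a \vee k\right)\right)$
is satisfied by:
  {c: True, k: True}


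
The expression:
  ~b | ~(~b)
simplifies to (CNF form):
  True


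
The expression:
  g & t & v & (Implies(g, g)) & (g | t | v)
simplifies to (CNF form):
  g & t & v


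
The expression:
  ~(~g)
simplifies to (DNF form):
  g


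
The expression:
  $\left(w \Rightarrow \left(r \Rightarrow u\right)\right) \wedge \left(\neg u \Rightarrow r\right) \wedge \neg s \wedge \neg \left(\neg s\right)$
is never true.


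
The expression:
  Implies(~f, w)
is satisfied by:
  {w: True, f: True}
  {w: True, f: False}
  {f: True, w: False}


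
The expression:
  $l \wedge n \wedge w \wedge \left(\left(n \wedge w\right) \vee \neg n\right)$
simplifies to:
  $l \wedge n \wedge w$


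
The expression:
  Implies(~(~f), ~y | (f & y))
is always true.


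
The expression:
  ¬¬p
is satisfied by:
  {p: True}


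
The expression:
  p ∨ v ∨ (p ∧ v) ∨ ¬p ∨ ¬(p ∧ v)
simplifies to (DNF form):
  True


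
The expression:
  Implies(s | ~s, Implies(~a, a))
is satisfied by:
  {a: True}


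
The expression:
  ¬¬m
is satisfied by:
  {m: True}


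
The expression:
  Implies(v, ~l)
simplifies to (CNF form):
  ~l | ~v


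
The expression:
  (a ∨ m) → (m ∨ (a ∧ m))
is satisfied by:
  {m: True, a: False}
  {a: False, m: False}
  {a: True, m: True}


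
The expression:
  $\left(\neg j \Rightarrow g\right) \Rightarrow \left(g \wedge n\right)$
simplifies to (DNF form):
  $\left(g \wedge n\right) \vee \left(\neg g \wedge \neg j\right)$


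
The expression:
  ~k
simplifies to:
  ~k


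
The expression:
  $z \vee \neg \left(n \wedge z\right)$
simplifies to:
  $\text{True}$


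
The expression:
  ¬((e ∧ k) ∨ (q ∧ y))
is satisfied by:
  {e: False, q: False, k: False, y: False}
  {y: True, e: False, q: False, k: False}
  {k: True, e: False, q: False, y: False}
  {y: True, k: True, e: False, q: False}
  {q: True, k: False, e: False, y: False}
  {k: True, q: True, e: False, y: False}
  {e: True, k: False, q: False, y: False}
  {y: True, e: True, k: False, q: False}
  {q: True, e: True, k: False, y: False}


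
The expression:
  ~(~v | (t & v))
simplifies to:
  v & ~t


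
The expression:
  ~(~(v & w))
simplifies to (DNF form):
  v & w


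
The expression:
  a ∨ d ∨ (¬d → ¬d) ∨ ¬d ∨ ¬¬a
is always true.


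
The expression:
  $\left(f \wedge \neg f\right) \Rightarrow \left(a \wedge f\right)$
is always true.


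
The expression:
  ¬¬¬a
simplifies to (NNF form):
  ¬a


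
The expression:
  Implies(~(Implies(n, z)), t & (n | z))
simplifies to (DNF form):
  t | z | ~n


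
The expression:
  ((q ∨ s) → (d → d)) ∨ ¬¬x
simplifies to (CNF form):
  True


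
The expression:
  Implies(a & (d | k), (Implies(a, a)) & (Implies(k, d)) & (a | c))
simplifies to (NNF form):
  d | ~a | ~k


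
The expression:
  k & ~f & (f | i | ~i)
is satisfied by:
  {k: True, f: False}


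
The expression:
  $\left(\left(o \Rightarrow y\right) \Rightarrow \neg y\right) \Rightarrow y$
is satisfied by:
  {y: True}


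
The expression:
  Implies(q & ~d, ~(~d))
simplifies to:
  d | ~q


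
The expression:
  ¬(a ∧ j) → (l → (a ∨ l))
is always true.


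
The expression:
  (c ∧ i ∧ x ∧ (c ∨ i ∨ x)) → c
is always true.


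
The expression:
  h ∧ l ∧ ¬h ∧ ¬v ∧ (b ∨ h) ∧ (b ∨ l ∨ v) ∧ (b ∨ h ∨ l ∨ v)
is never true.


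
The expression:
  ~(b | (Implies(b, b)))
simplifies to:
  False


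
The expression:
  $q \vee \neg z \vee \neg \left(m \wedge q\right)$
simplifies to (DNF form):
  $\text{True}$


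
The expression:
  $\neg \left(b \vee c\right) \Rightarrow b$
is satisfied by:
  {b: True, c: True}
  {b: True, c: False}
  {c: True, b: False}


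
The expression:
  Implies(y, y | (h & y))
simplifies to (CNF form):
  True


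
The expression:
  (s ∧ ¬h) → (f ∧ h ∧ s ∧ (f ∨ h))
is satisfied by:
  {h: True, s: False}
  {s: False, h: False}
  {s: True, h: True}


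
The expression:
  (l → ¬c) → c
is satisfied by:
  {c: True}


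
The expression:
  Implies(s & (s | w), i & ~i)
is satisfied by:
  {s: False}


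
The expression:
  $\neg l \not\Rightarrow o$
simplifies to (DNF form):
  $\neg l \wedge \neg o$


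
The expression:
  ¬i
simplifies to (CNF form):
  ¬i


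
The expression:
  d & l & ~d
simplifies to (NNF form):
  False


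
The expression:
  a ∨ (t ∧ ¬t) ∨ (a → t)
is always true.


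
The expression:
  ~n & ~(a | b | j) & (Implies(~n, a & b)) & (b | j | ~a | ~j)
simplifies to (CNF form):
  False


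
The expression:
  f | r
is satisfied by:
  {r: True, f: True}
  {r: True, f: False}
  {f: True, r: False}


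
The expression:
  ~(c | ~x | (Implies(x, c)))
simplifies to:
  x & ~c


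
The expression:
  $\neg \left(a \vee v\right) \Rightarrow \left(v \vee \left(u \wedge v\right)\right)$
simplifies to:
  $a \vee v$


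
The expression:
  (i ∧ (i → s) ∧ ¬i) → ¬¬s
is always true.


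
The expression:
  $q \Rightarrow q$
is always true.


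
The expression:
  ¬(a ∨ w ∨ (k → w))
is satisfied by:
  {k: True, w: False, a: False}


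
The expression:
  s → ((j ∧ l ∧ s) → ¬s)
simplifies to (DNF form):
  ¬j ∨ ¬l ∨ ¬s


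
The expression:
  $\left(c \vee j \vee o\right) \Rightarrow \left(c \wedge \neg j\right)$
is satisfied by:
  {c: True, j: False, o: False}
  {j: False, o: False, c: False}
  {c: True, o: True, j: False}


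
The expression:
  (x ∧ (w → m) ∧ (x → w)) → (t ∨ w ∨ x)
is always true.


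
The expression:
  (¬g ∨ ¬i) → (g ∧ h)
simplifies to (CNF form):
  g ∧ (h ∨ i)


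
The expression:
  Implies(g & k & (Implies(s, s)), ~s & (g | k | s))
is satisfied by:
  {s: False, k: False, g: False}
  {g: True, s: False, k: False}
  {k: True, s: False, g: False}
  {g: True, k: True, s: False}
  {s: True, g: False, k: False}
  {g: True, s: True, k: False}
  {k: True, s: True, g: False}


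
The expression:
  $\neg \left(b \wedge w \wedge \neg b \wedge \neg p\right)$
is always true.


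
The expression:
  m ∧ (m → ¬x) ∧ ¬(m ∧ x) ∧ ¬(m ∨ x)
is never true.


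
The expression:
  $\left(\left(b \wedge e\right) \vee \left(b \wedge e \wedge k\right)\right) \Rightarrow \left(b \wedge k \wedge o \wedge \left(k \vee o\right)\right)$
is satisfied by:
  {o: True, k: True, e: False, b: False}
  {o: True, k: False, e: False, b: False}
  {k: True, o: False, e: False, b: False}
  {o: False, k: False, e: False, b: False}
  {b: True, o: True, k: True, e: False}
  {b: True, o: True, k: False, e: False}
  {b: True, k: True, o: False, e: False}
  {b: True, k: False, o: False, e: False}
  {o: True, e: True, k: True, b: False}
  {o: True, e: True, k: False, b: False}
  {e: True, k: True, o: False, b: False}
  {e: True, o: False, k: False, b: False}
  {b: True, o: True, e: True, k: True}


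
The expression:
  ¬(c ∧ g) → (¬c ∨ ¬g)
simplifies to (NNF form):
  True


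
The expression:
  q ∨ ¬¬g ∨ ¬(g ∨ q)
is always true.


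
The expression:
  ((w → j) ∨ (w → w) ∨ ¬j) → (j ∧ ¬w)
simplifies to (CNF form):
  j ∧ ¬w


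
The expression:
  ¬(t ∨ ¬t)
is never true.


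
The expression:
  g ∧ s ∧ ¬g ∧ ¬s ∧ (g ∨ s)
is never true.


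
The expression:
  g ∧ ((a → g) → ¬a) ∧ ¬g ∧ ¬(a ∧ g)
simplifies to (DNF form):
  False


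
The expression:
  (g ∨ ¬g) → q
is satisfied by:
  {q: True}


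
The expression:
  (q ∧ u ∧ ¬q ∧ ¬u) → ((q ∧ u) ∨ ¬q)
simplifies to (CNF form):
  True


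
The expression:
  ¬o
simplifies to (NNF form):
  ¬o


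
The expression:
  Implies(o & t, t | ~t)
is always true.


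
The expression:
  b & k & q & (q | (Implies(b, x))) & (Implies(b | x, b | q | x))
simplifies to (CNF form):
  b & k & q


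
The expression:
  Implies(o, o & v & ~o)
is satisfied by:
  {o: False}


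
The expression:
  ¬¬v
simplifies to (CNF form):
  v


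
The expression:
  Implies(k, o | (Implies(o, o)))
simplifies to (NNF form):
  True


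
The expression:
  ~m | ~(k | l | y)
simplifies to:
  ~m | (~k & ~l & ~y)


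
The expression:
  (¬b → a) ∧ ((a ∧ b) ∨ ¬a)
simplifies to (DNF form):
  b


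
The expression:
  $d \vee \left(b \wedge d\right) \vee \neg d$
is always true.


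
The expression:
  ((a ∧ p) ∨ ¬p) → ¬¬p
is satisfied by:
  {p: True}


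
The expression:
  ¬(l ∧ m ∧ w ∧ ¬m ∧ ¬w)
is always true.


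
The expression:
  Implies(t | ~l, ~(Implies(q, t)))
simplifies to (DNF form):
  (l & ~t) | (q & ~t)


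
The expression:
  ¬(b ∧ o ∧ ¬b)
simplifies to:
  True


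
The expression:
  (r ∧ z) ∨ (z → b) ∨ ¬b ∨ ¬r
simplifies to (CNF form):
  True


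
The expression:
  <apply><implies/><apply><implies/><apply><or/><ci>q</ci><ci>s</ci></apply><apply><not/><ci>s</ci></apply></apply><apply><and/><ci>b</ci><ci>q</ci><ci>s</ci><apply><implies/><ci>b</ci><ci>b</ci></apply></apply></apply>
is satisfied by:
  {s: True}


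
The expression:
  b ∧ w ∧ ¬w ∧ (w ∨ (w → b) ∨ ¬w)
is never true.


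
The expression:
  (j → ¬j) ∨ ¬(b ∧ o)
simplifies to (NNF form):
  ¬b ∨ ¬j ∨ ¬o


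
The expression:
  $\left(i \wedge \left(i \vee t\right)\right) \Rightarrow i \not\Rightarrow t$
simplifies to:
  $\neg i \vee \neg t$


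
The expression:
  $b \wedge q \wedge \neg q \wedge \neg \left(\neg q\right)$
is never true.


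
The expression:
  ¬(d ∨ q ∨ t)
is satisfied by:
  {q: False, d: False, t: False}


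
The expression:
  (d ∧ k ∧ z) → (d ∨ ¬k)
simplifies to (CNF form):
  True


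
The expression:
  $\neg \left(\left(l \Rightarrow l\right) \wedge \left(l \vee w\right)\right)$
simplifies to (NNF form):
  $\neg l \wedge \neg w$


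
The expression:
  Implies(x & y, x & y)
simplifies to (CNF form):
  True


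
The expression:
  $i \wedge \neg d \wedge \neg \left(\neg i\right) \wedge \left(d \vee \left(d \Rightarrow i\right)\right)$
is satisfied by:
  {i: True, d: False}


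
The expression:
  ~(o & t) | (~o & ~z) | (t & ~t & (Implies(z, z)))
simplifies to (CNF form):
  ~o | ~t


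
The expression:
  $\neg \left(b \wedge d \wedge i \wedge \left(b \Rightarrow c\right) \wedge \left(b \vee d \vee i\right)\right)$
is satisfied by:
  {c: False, d: False, b: False, i: False}
  {i: True, c: False, d: False, b: False}
  {b: True, c: False, d: False, i: False}
  {i: True, b: True, c: False, d: False}
  {d: True, i: False, c: False, b: False}
  {i: True, d: True, c: False, b: False}
  {b: True, d: True, i: False, c: False}
  {i: True, b: True, d: True, c: False}
  {c: True, b: False, d: False, i: False}
  {i: True, c: True, b: False, d: False}
  {b: True, c: True, i: False, d: False}
  {i: True, b: True, c: True, d: False}
  {d: True, c: True, b: False, i: False}
  {i: True, d: True, c: True, b: False}
  {b: True, d: True, c: True, i: False}


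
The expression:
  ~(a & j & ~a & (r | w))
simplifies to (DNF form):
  True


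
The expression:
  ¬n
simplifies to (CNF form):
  ¬n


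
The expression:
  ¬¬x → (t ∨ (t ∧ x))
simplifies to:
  t ∨ ¬x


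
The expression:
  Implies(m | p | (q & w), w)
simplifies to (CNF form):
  (w | ~m) & (w | ~p)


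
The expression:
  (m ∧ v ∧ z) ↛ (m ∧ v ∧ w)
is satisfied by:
  {z: True, m: True, v: True, w: False}


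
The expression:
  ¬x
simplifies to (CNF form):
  ¬x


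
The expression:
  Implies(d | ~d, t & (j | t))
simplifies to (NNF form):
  t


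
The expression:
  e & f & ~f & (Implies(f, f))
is never true.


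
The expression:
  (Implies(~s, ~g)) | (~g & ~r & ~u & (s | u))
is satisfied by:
  {s: True, g: False}
  {g: False, s: False}
  {g: True, s: True}


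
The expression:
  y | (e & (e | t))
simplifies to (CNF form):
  e | y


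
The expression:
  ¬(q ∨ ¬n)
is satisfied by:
  {n: True, q: False}


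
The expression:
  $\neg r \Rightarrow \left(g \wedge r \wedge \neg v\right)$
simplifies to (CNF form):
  $r$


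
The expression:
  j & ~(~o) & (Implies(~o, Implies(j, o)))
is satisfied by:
  {j: True, o: True}


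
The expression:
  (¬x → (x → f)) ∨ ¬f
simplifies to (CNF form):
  True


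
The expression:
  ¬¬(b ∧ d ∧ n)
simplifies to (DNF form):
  b ∧ d ∧ n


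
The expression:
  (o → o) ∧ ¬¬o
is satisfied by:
  {o: True}


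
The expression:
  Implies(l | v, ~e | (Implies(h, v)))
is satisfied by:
  {v: True, l: False, e: False, h: False}
  {v: False, l: False, e: False, h: False}
  {h: True, v: True, l: False, e: False}
  {h: True, v: False, l: False, e: False}
  {v: True, e: True, h: False, l: False}
  {e: True, h: False, l: False, v: False}
  {h: True, e: True, v: True, l: False}
  {h: True, e: True, v: False, l: False}
  {v: True, l: True, h: False, e: False}
  {l: True, h: False, e: False, v: False}
  {v: True, h: True, l: True, e: False}
  {h: True, l: True, v: False, e: False}
  {v: True, e: True, l: True, h: False}
  {e: True, l: True, h: False, v: False}
  {h: True, e: True, l: True, v: True}


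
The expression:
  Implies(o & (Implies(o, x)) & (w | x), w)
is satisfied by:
  {w: True, o: False, x: False}
  {w: False, o: False, x: False}
  {x: True, w: True, o: False}
  {x: True, w: False, o: False}
  {o: True, w: True, x: False}
  {o: True, w: False, x: False}
  {o: True, x: True, w: True}


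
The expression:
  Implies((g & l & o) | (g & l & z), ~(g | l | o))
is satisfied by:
  {o: False, l: False, g: False, z: False}
  {z: True, o: False, l: False, g: False}
  {o: True, z: False, l: False, g: False}
  {z: True, o: True, l: False, g: False}
  {g: True, z: False, o: False, l: False}
  {g: True, z: True, o: False, l: False}
  {g: True, o: True, z: False, l: False}
  {g: True, z: True, o: True, l: False}
  {l: True, g: False, o: False, z: False}
  {l: True, z: True, g: False, o: False}
  {l: True, o: True, g: False, z: False}
  {z: True, l: True, o: True, g: False}
  {l: True, g: True, z: False, o: False}


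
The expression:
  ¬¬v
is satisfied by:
  {v: True}


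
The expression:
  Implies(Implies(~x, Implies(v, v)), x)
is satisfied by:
  {x: True}


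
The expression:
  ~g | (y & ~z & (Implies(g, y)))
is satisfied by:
  {y: True, z: False, g: False}
  {z: False, g: False, y: False}
  {y: True, z: True, g: False}
  {z: True, y: False, g: False}
  {g: True, y: True, z: False}


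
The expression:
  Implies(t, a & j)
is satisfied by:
  {j: True, a: True, t: False}
  {j: True, a: False, t: False}
  {a: True, j: False, t: False}
  {j: False, a: False, t: False}
  {t: True, j: True, a: True}


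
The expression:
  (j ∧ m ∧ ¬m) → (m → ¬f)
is always true.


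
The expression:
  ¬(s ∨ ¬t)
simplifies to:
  t ∧ ¬s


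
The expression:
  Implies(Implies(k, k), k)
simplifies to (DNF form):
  k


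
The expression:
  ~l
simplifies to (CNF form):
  ~l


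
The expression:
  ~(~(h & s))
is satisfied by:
  {h: True, s: True}


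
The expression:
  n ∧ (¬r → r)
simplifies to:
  n ∧ r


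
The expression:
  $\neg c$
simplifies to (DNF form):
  $\neg c$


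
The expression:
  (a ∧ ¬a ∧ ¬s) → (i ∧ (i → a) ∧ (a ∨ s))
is always true.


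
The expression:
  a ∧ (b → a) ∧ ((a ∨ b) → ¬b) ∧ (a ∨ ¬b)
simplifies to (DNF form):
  a ∧ ¬b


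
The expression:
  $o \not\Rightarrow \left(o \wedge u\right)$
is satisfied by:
  {o: True, u: False}


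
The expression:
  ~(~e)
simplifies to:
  e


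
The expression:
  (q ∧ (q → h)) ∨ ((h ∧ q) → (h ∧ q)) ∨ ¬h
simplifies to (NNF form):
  True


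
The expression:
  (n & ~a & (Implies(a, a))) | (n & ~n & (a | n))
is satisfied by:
  {n: True, a: False}


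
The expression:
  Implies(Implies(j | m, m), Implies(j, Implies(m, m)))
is always true.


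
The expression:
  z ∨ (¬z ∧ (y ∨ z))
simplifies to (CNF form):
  y ∨ z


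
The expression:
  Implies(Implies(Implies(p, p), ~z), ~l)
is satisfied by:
  {z: True, l: False}
  {l: False, z: False}
  {l: True, z: True}


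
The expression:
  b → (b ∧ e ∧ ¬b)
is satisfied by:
  {b: False}


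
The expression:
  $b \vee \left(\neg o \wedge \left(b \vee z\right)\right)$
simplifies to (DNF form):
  $b \vee \left(z \wedge \neg o\right)$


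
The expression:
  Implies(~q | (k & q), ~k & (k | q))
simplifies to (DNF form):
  q & ~k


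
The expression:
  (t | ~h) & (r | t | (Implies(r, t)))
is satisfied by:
  {t: True, h: False}
  {h: False, t: False}
  {h: True, t: True}


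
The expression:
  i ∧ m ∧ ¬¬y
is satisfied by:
  {m: True, y: True, i: True}


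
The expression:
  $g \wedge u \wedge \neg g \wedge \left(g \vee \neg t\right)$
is never true.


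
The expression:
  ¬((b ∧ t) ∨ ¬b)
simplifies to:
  b ∧ ¬t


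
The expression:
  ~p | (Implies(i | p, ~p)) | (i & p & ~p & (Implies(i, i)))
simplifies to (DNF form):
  ~p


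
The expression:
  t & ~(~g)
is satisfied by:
  {t: True, g: True}


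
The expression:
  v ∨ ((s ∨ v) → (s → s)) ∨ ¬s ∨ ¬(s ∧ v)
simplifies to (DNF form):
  True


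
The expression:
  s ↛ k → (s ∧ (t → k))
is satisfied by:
  {k: True, s: False, t: False}
  {s: False, t: False, k: False}
  {k: True, t: True, s: False}
  {t: True, s: False, k: False}
  {k: True, s: True, t: False}
  {s: True, k: False, t: False}
  {k: True, t: True, s: True}


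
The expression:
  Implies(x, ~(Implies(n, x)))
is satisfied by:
  {x: False}


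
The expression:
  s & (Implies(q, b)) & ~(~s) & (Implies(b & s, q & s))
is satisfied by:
  {s: True, q: False, b: False}
  {b: True, q: True, s: True}


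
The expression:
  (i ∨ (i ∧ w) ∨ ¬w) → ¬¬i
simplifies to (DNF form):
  i ∨ w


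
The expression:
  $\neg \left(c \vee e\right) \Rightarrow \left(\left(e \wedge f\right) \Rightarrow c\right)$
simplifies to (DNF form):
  $\text{True}$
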